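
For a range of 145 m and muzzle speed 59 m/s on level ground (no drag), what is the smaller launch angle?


sin(2*theta) = R*g/v0^2 = 145*9.81/59^2 = 0.408633, theta = arcsin(0.408633)/2 = 12.06°

12.06 degrees


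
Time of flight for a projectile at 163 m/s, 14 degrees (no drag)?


T = 2*v0*sin(theta)/g = 2*163*sin(14°)/9.81 = 8.039 s

8.039 s


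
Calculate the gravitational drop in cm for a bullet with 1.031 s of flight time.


drop = 0.5*g*t^2 = 0.5*9.81*1.031^2 = 5.21382 m ≈ 521.4 cm

521.4 cm


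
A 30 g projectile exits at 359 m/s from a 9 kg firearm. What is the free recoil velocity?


v_recoil = m_p * v_p / m_gun = 0.03 * 359 / 9 = 1.197 m/s

1.197 m/s


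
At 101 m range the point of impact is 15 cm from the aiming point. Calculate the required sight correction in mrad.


1 mrad subtends 1 cm per 10 m of range, so adj = error_cm / (dist_m / 10) = 15 / (101/10) = 1.485 mrad

1.485 mrad


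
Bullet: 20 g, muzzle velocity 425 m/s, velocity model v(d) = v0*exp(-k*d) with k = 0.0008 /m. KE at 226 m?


v = v0*exp(-k*d) = 425*exp(-0.0008*226) = 354.706 m/s
E = 0.5*m*v^2 = 0.5*0.02*354.706^2 = 1258 J

1258 J


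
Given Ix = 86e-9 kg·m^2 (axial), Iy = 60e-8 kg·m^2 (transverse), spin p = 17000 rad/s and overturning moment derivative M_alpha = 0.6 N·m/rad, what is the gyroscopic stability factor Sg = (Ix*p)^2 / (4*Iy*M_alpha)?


Sg = Ix^2 * p^2 / (4 * Iy * M_alpha) = (86e-9)^2 * 17000^2 / (4 * 60e-8 * 0.6) = 1.484

1.484


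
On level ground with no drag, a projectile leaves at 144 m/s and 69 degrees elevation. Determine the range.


R = v0^2 * sin(2*theta) / g = 144^2 * sin(2*69°) / 9.81 = 1414 m

1414 m


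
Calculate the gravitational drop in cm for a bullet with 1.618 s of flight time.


drop = 0.5*g*t^2 = 0.5*9.81*1.618^2 = 12.8409 m ≈ 1284 cm

1284 cm


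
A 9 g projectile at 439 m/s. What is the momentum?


p = m*v = 0.009*439 = 3.951 kg·m/s

3.951 kg·m/s


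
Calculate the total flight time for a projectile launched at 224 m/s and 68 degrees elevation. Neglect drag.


T = 2*v0*sin(theta)/g = 2*224*sin(68°)/9.81 = 42.34 s

42.34 s


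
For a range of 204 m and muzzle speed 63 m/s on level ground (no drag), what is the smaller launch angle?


sin(2*theta) = R*g/v0^2 = 204*9.81/63^2 = 0.504218, theta = arcsin(0.504218)/2 = 15.14°

15.14 degrees


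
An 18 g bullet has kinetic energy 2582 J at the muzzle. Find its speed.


v = sqrt(2*E/m) = sqrt(2*2582/0.018) = 535.6 m/s

535.6 m/s


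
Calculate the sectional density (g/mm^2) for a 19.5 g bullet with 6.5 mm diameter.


SD = m/d^2 = 19.5/6.5^2 = 0.4615 g/mm^2

0.4615 g/mm^2


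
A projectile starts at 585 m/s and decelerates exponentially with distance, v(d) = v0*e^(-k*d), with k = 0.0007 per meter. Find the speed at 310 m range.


v = v0*exp(-k*d) = 585*exp(-0.0007*310) = 470.9 m/s

470.9 m/s


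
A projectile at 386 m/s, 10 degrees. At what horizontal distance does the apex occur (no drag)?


R = v0^2*sin(2*theta)/g = 386^2*sin(2*10°)/9.81 = 5194.66 m
apex_dist = R/2 = 5194.66/2 = 2597 m

2597 m


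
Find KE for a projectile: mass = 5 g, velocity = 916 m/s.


E = 0.5*m*v^2 = 0.5*0.005*916^2 = 2098 J

2098 J


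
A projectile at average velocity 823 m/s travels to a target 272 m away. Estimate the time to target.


t = d/v = 272/823 = 0.3305 s

0.3305 s


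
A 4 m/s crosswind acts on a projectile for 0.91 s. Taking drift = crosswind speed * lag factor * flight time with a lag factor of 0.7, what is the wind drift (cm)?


drift = v_wind * lag * t = 4 * 0.7 * 0.91 = 2.548 m ≈ 254.8 cm

254.8 cm


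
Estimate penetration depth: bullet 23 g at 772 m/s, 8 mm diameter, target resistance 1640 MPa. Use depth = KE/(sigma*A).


A = pi*(d/2)^2 = pi*(8/2)^2 = 50.2655 mm^2
E = 0.5*m*v^2 = 0.5*0.023*772^2 = 6853.82 J
depth = E/(sigma*A) = 6853.82 J / (1640 MPa * 50.2655 mm^2) = 6853.82/(1640 * 50.2655) m = 0.0831417 m ≈ 83.14 mm

83.14 mm


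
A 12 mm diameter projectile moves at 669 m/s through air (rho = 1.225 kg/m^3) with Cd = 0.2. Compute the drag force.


A = pi*(d/2)^2 = pi*(12/2000)^2 = 1.13097e-04 m^2
Fd = 0.5*Cd*rho*A*v^2 = 0.5*0.2*1.225*1.13097e-04*669^2 = 6.201 N

6.201 N


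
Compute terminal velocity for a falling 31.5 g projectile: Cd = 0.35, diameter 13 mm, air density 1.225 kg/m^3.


A = pi*(d/2)^2 = pi*(13/2000)^2 = 1.32732e-04 m^2
vt = sqrt(2mg/(Cd*rho*A)) = sqrt(2*0.0315*9.81/(0.35 * 1.225 * 1.32732e-04)) = 104.2 m/s

104.2 m/s


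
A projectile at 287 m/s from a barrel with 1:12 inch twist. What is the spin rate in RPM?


twist_m = 12*0.0254 = 0.3048 m
spin = v/twist = 287/0.3048 = 941.601 rev/s
RPM = spin*60 = 941.601*60 ≈ 56496 RPM

56496 RPM


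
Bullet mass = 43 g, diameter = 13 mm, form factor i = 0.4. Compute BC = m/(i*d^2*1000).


BC = m/(i*d^2*1000) = 43/(0.4 * 13^2 * 1000) = 0.0006361

0.0006361


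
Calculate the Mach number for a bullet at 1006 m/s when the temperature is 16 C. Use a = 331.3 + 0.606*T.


a = 331.3 + 0.606*(16) = 340.996 m/s
M = v/a = 1006/340.996 = 2.95

2.95


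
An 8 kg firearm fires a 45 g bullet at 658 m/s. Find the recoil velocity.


v_recoil = m_p * v_p / m_gun = 0.045 * 658 / 8 = 3.701 m/s

3.701 m/s


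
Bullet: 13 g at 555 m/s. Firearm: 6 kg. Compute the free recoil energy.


v_r = m_p*v_p/m_gun = 0.013*555/6 = 1.2025 m/s, E_r = 0.5*m_gun*v_r^2 = 0.5*6*1.2025^2 = 4.338 J

4.338 J


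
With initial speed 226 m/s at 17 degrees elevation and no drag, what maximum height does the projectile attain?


H = (v0*sin(theta))^2 / (2g) = (226*sin(17°))^2 / (2*9.81) = 222.5 m

222.5 m


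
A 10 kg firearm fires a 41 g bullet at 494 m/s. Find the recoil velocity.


v_recoil = m_p * v_p / m_gun = 0.041 * 494 / 10 = 2.025 m/s

2.025 m/s


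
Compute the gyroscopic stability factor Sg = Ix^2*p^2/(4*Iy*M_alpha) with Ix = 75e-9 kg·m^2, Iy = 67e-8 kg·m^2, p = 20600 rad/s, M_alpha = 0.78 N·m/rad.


Sg = Ix^2 * p^2 / (4 * Iy * M_alpha) = (75e-9)^2 * 20600^2 / (4 * 67e-8 * 0.78) = 1.142

1.142


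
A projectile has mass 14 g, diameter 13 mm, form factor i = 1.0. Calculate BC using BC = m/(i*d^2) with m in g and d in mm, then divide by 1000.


BC = m/(i*d^2*1000) = 14/(1.0 * 13^2 * 1000) = 8.284e-05

8.284e-05


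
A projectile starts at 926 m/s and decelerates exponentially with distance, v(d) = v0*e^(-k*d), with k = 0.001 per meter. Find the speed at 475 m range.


v = v0*exp(-k*d) = 926*exp(-0.001*475) = 575.9 m/s

575.9 m/s


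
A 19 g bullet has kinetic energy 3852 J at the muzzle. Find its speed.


v = sqrt(2*E/m) = sqrt(2*3852/0.019) = 636.8 m/s

636.8 m/s


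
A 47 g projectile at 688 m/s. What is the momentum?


p = m*v = 0.047*688 = 32.34 kg·m/s

32.34 kg·m/s


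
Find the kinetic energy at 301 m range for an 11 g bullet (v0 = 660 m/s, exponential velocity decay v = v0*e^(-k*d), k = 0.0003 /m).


v = v0*exp(-k*d) = 660*exp(-0.0003*301) = 603.014 m/s
E = 0.5*m*v^2 = 0.5*0.011*603.014^2 = 2000 J

2000 J


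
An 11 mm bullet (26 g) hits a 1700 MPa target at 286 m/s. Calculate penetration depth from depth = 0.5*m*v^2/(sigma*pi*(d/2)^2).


A = pi*(d/2)^2 = pi*(11/2)^2 = 95.0332 mm^2
E = 0.5*m*v^2 = 0.5*0.026*286^2 = 1063.35 J
depth = E/(sigma*A) = 1063.35 J / (1700 MPa * 95.0332 mm^2) = 1063.35/(1700 * 95.0332) m = 0.0065819 m ≈ 6.582 mm

6.582 mm


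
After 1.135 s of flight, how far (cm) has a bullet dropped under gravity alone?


drop = 0.5*g*t^2 = 0.5*9.81*1.135^2 = 6.31874 m ≈ 631.9 cm

631.9 cm


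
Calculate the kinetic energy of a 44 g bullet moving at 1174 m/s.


E = 0.5*m*v^2 = 0.5*0.044*1174^2 = 30322 J

30322 J


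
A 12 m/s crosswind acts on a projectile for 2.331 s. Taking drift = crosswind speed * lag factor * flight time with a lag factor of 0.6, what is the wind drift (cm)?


drift = v_wind * lag * t = 12 * 0.6 * 2.331 = 16.7832 m ≈ 1678 cm

1678 cm


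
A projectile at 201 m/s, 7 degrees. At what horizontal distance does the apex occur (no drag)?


R = v0^2*sin(2*theta)/g = 201^2*sin(2*7°)/9.81 = 996.319 m
apex_dist = R/2 = 996.319/2 = 498.2 m

498.2 m


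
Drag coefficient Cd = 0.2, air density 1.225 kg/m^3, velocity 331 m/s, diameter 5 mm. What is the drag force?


A = pi*(d/2)^2 = pi*(5/2000)^2 = 1.96350e-05 m^2
Fd = 0.5*Cd*rho*A*v^2 = 0.5*0.2*1.225*1.96350e-05*331^2 = 0.2635 N

0.2635 N


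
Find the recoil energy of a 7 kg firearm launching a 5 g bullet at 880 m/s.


v_r = m_p*v_p/m_gun = 0.005*880/7 = 0.628571 m/s, E_r = 0.5*m_gun*v_r^2 = 0.5*7*0.628571^2 = 1.383 J

1.383 J


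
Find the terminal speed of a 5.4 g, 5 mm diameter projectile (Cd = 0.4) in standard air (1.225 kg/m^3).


A = pi*(d/2)^2 = pi*(5/2000)^2 = 1.96350e-05 m^2
vt = sqrt(2mg/(Cd*rho*A)) = sqrt(2*0.0054*9.81/(0.4 * 1.225 * 1.96350e-05)) = 104.9 m/s

104.9 m/s


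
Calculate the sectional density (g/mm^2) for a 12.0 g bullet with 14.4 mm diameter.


SD = m/d^2 = 12.0/14.4^2 = 0.05787 g/mm^2

0.05787 g/mm^2


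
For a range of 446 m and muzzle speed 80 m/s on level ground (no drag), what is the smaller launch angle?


sin(2*theta) = R*g/v0^2 = 446*9.81/80^2 = 0.683634, theta = arcsin(0.683634)/2 = 21.56°

21.56 degrees


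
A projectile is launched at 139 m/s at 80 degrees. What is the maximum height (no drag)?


H = (v0*sin(theta))^2 / (2g) = (139*sin(80°))^2 / (2*9.81) = 955.1 m

955.1 m


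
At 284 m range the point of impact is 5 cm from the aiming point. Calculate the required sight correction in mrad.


1 mrad subtends 1 cm per 10 m of range, so adj = error_cm / (dist_m / 10) = 5 / (284/10) = 0.1761 mrad

0.1761 mrad


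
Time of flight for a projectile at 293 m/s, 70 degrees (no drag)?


T = 2*v0*sin(theta)/g = 2*293*sin(70°)/9.81 = 56.13 s

56.13 s


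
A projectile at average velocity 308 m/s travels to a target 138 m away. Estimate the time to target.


t = d/v = 138/308 = 0.4481 s

0.4481 s


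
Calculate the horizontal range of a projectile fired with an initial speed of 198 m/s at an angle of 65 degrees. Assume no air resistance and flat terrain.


R = v0^2 * sin(2*theta) / g = 198^2 * sin(2*65°) / 9.81 = 3061 m

3061 m


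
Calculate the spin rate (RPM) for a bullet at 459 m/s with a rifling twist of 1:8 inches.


twist_m = 8*0.0254 = 0.2032 m
spin = v/twist = 459/0.2032 = 2258.858 rev/s
RPM = spin*60 = 2258.858*60 ≈ 135531 RPM

135531 RPM


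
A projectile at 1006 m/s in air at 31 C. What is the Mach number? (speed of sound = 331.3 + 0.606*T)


a = 331.3 + 0.606*(31) = 350.086 m/s
M = v/a = 1006/350.086 = 2.874

2.874


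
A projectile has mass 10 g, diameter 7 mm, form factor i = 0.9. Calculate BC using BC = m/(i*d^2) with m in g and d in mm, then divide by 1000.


BC = m/(i*d^2*1000) = 10/(0.9 * 7^2 * 1000) = 0.0002268

0.0002268


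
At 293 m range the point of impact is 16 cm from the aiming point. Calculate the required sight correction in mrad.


1 mrad subtends 1 cm per 10 m of range, so adj = error_cm / (dist_m / 10) = 16 / (293/10) = 0.5461 mrad

0.5461 mrad


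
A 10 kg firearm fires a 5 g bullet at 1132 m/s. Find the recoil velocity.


v_recoil = m_p * v_p / m_gun = 0.005 * 1132 / 10 = 0.566 m/s

0.566 m/s


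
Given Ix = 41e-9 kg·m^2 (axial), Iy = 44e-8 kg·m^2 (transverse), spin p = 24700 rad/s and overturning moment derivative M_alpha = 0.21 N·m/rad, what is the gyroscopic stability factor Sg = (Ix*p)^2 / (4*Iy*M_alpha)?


Sg = Ix^2 * p^2 / (4 * Iy * M_alpha) = (41e-9)^2 * 24700^2 / (4 * 44e-8 * 0.21) = 2.775

2.775


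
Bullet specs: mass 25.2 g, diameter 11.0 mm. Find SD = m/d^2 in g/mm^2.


SD = m/d^2 = 25.2/11.0^2 = 0.2083 g/mm^2

0.2083 g/mm^2


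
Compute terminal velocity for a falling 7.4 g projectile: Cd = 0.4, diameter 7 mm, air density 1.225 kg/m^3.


A = pi*(d/2)^2 = pi*(7/2000)^2 = 3.84845e-05 m^2
vt = sqrt(2mg/(Cd*rho*A)) = sqrt(2*0.0074*9.81/(0.4 * 1.225 * 3.84845e-05)) = 87.75 m/s

87.75 m/s


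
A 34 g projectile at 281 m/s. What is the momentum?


p = m*v = 0.034*281 = 9.554 kg·m/s

9.554 kg·m/s


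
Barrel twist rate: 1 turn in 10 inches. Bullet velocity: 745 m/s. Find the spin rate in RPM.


twist_m = 10*0.0254 = 0.254 m
spin = v/twist = 745/0.254 = 2933.071 rev/s
RPM = spin*60 = 2933.071*60 ≈ 175984 RPM

175984 RPM


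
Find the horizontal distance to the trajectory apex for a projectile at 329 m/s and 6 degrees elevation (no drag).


R = v0^2*sin(2*theta)/g = 329^2*sin(2*6°)/9.81 = 2294.04 m
apex_dist = R/2 = 2294.04/2 = 1147 m

1147 m


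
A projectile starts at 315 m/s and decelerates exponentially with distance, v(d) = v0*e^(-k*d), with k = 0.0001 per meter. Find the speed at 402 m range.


v = v0*exp(-k*d) = 315*exp(-0.0001*402) = 302.6 m/s

302.6 m/s


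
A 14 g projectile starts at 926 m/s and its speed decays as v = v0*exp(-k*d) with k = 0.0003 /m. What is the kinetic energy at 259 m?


v = v0*exp(-k*d) = 926*exp(-0.0003*259) = 856.774 m/s
E = 0.5*m*v^2 = 0.5*0.014*856.774^2 = 5138 J

5138 J


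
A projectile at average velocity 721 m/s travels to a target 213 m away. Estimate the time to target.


t = d/v = 213/721 = 0.2954 s

0.2954 s


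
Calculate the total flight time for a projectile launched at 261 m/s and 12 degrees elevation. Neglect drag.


T = 2*v0*sin(theta)/g = 2*261*sin(12°)/9.81 = 11.06 s

11.06 s


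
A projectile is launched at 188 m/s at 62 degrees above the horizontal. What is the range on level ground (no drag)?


R = v0^2 * sin(2*theta) / g = 188^2 * sin(2*62°) / 9.81 = 2987 m

2987 m


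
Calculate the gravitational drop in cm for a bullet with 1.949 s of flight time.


drop = 0.5*g*t^2 = 0.5*9.81*1.949^2 = 18.6321 m ≈ 1863 cm

1863 cm


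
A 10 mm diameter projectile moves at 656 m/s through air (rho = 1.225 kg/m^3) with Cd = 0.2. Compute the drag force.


A = pi*(d/2)^2 = pi*(10/2000)^2 = 7.85398e-05 m^2
Fd = 0.5*Cd*rho*A*v^2 = 0.5*0.2*1.225*7.85398e-05*656^2 = 4.14 N

4.14 N


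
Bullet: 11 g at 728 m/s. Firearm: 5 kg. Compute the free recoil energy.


v_r = m_p*v_p/m_gun = 0.011*728/5 = 1.6016 m/s, E_r = 0.5*m_gun*v_r^2 = 0.5*5*1.6016^2 = 6.413 J

6.413 J


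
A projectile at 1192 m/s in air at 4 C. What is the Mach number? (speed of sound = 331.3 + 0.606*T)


a = 331.3 + 0.606*(4) = 333.724 m/s
M = v/a = 1192/333.724 = 3.572

3.572


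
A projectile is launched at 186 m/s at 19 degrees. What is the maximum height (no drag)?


H = (v0*sin(theta))^2 / (2g) = (186*sin(19°))^2 / (2*9.81) = 186.9 m

186.9 m


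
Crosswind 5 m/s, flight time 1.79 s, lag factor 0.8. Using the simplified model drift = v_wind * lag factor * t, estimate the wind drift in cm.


drift = v_wind * lag * t = 5 * 0.8 * 1.79 = 7.16 m ≈ 716 cm

716 cm


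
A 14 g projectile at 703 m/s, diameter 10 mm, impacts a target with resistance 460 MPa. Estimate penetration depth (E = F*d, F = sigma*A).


A = pi*(d/2)^2 = pi*(10/2)^2 = 78.5398 mm^2
E = 0.5*m*v^2 = 0.5*0.014*703^2 = 3459.46 J
depth = E/(sigma*A) = 3459.46 J / (460 MPa * 78.5398 mm^2) = 3459.46/(460 * 78.5398) m = 0.0957549 m ≈ 95.75 mm

95.75 mm


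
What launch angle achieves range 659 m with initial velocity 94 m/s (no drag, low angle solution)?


sin(2*theta) = R*g/v0^2 = 659*9.81/94^2 = 0.731642, theta = arcsin(0.731642)/2 = 23.51°

23.51 degrees


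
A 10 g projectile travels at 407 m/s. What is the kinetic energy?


E = 0.5*m*v^2 = 0.5*0.01*407^2 = 828.2 J

828.2 J


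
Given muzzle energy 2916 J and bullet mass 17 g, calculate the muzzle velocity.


v = sqrt(2*E/m) = sqrt(2*2916/0.017) = 585.7 m/s

585.7 m/s


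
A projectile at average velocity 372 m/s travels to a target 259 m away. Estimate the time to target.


t = d/v = 259/372 = 0.6962 s

0.6962 s


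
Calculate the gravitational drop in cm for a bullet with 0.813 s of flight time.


drop = 0.5*g*t^2 = 0.5*9.81*0.813^2 = 3.24205 m ≈ 324.2 cm

324.2 cm


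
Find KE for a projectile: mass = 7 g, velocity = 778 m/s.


E = 0.5*m*v^2 = 0.5*0.007*778^2 = 2118 J

2118 J


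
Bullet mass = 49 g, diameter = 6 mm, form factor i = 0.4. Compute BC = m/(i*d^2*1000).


BC = m/(i*d^2*1000) = 49/(0.4 * 6^2 * 1000) = 0.003403

0.003403


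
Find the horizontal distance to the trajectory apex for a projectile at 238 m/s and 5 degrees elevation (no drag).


R = v0^2*sin(2*theta)/g = 238^2*sin(2*5°)/9.81 = 1002.66 m
apex_dist = R/2 = 1002.66/2 = 501.3 m

501.3 m


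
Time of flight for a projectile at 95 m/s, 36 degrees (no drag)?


T = 2*v0*sin(theta)/g = 2*95*sin(36°)/9.81 = 11.38 s

11.38 s


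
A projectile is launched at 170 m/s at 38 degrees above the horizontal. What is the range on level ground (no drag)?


R = v0^2 * sin(2*theta) / g = 170^2 * sin(2*38°) / 9.81 = 2858 m

2858 m


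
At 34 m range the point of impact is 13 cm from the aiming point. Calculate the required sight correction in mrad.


1 mrad subtends 1 cm per 10 m of range, so adj = error_cm / (dist_m / 10) = 13 / (34/10) = 3.824 mrad

3.824 mrad


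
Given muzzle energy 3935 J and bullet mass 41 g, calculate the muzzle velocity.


v = sqrt(2*E/m) = sqrt(2*3935/0.041) = 438.1 m/s

438.1 m/s


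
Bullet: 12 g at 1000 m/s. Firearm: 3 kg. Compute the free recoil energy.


v_r = m_p*v_p/m_gun = 0.012*1000/3 = 4 m/s, E_r = 0.5*m_gun*v_r^2 = 0.5*3*4^2 = 24 J

24 J


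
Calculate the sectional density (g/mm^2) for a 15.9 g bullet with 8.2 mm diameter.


SD = m/d^2 = 15.9/8.2^2 = 0.2365 g/mm^2

0.2365 g/mm^2


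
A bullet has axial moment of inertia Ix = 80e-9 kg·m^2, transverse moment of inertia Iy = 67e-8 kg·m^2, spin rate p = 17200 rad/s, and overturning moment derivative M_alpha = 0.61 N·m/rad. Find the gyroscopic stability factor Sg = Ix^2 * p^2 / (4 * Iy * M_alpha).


Sg = Ix^2 * p^2 / (4 * Iy * M_alpha) = (80e-9)^2 * 17200^2 / (4 * 67e-8 * 0.61) = 1.158

1.158


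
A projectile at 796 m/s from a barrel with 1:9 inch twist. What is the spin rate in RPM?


twist_m = 9*0.0254 = 0.2286 m
spin = v/twist = 796/0.2286 = 3482.065 rev/s
RPM = spin*60 = 3482.065*60 ≈ 208924 RPM

208924 RPM


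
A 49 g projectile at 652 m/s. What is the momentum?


p = m*v = 0.049*652 = 31.95 kg·m/s

31.95 kg·m/s


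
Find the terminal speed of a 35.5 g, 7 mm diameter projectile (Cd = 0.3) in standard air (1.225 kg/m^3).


A = pi*(d/2)^2 = pi*(7/2000)^2 = 3.84845e-05 m^2
vt = sqrt(2mg/(Cd*rho*A)) = sqrt(2*0.0355*9.81/(0.3 * 1.225 * 3.84845e-05)) = 221.9 m/s

221.9 m/s


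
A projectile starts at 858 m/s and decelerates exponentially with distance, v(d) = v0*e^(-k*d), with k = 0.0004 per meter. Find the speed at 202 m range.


v = v0*exp(-k*d) = 858*exp(-0.0004*202) = 791.4 m/s

791.4 m/s


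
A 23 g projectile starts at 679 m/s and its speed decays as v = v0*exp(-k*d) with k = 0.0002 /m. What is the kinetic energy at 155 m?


v = v0*exp(-k*d) = 679*exp(-0.0002*155) = 658.274 m/s
E = 0.5*m*v^2 = 0.5*0.023*658.274^2 = 4983 J

4983 J


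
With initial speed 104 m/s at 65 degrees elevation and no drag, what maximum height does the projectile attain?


H = (v0*sin(theta))^2 / (2g) = (104*sin(65°))^2 / (2*9.81) = 452.8 m

452.8 m


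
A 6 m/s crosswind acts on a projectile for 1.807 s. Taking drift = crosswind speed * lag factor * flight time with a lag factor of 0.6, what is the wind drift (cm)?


drift = v_wind * lag * t = 6 * 0.6 * 1.807 = 6.5052 m ≈ 650.5 cm

650.5 cm


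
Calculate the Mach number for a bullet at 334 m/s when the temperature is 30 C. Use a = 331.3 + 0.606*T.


a = 331.3 + 0.606*(30) = 349.48 m/s
M = v/a = 334/349.48 = 0.9557

0.9557


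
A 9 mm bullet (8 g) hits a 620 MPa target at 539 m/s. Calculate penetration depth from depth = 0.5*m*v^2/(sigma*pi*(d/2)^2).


A = pi*(d/2)^2 = pi*(9/2)^2 = 63.6173 mm^2
E = 0.5*m*v^2 = 0.5*0.008*539^2 = 1162.08 J
depth = E/(sigma*A) = 1162.08 J / (620 MPa * 63.6173 mm^2) = 1162.08/(620 * 63.6173) m = 0.0294626 m ≈ 29.46 mm

29.46 mm


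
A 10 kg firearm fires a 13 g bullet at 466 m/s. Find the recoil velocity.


v_recoil = m_p * v_p / m_gun = 0.013 * 466 / 10 = 0.6058 m/s

0.6058 m/s


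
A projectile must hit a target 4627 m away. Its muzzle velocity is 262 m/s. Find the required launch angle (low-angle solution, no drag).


sin(2*theta) = R*g/v0^2 = 4627*9.81/262^2 = 0.66125, theta = arcsin(0.66125)/2 = 20.7°

20.7 degrees


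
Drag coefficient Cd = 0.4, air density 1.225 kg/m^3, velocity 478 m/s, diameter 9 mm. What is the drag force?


A = pi*(d/2)^2 = pi*(9/2000)^2 = 6.36173e-05 m^2
Fd = 0.5*Cd*rho*A*v^2 = 0.5*0.4*1.225*6.36173e-05*478^2 = 3.561 N

3.561 N


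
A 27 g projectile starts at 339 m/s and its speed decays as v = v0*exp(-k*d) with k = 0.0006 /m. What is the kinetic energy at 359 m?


v = v0*exp(-k*d) = 339*exp(-0.0006*359) = 273.308 m/s
E = 0.5*m*v^2 = 0.5*0.027*273.308^2 = 1008 J

1008 J


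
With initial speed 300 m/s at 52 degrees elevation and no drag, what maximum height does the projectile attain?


H = (v0*sin(theta))^2 / (2g) = (300*sin(52°))^2 / (2*9.81) = 2848 m

2848 m


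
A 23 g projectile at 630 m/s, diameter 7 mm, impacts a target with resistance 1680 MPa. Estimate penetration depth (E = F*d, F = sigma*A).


A = pi*(d/2)^2 = pi*(7/2)^2 = 38.4845 mm^2
E = 0.5*m*v^2 = 0.5*0.023*630^2 = 4564.35 J
depth = E/(sigma*A) = 4564.35 J / (1680 MPa * 38.4845 mm^2) = 4564.35/(1680 * 38.4845) m = 0.0705966 m ≈ 70.6 mm

70.6 mm


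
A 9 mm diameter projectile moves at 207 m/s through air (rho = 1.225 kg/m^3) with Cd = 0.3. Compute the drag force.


A = pi*(d/2)^2 = pi*(9/2000)^2 = 6.36173e-05 m^2
Fd = 0.5*Cd*rho*A*v^2 = 0.5*0.3*1.225*6.36173e-05*207^2 = 0.5009 N

0.5009 N


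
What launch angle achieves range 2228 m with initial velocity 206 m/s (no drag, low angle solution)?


sin(2*theta) = R*g/v0^2 = 2228*9.81/206^2 = 0.51505, theta = arcsin(0.51505)/2 = 15.5°

15.5 degrees


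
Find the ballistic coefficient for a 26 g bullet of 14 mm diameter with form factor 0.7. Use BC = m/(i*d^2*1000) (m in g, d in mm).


BC = m/(i*d^2*1000) = 26/(0.7 * 14^2 * 1000) = 0.0001895

0.0001895


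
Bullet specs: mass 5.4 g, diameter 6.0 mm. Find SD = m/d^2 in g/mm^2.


SD = m/d^2 = 5.4/6.0^2 = 0.15 g/mm^2

0.15 g/mm^2


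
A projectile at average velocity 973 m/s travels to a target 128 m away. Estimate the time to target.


t = d/v = 128/973 = 0.1316 s

0.1316 s


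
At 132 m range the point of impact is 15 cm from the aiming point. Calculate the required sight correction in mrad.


1 mrad subtends 1 cm per 10 m of range, so adj = error_cm / (dist_m / 10) = 15 / (132/10) = 1.136 mrad

1.136 mrad


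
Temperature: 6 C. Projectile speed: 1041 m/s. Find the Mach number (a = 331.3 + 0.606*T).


a = 331.3 + 0.606*(6) = 334.936 m/s
M = v/a = 1041/334.936 = 3.108

3.108


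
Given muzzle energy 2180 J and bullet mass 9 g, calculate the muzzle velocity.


v = sqrt(2*E/m) = sqrt(2*2180/0.009) = 696 m/s

696 m/s


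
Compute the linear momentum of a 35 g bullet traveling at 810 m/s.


p = m*v = 0.035*810 = 28.35 kg·m/s

28.35 kg·m/s


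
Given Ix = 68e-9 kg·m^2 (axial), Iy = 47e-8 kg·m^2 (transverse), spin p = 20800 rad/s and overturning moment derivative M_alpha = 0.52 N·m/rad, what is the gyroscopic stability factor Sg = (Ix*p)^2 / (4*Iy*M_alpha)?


Sg = Ix^2 * p^2 / (4 * Iy * M_alpha) = (68e-9)^2 * 20800^2 / (4 * 47e-8 * 0.52) = 2.046

2.046


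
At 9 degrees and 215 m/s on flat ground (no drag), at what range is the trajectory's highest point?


R = v0^2*sin(2*theta)/g = 215^2*sin(2*9°)/9.81 = 1456.1 m
apex_dist = R/2 = 1456.1/2 = 728 m

728 m


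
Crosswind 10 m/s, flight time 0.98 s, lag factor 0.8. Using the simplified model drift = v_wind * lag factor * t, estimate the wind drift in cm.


drift = v_wind * lag * t = 10 * 0.8 * 0.98 = 7.84 m ≈ 784 cm

784 cm


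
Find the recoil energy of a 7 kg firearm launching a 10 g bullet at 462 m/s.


v_r = m_p*v_p/m_gun = 0.01*462/7 = 0.66 m/s, E_r = 0.5*m_gun*v_r^2 = 0.5*7*0.66^2 = 1.525 J

1.525 J


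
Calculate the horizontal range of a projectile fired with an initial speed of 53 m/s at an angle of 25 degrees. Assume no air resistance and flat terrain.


R = v0^2 * sin(2*theta) / g = 53^2 * sin(2*25°) / 9.81 = 219.3 m

219.3 m


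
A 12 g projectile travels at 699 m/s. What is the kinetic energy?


E = 0.5*m*v^2 = 0.5*0.012*699^2 = 2932 J

2932 J


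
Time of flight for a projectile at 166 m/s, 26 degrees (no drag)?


T = 2*v0*sin(theta)/g = 2*166*sin(26°)/9.81 = 14.84 s

14.84 s


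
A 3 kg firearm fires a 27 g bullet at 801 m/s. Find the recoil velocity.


v_recoil = m_p * v_p / m_gun = 0.027 * 801 / 3 = 7.209 m/s

7.209 m/s


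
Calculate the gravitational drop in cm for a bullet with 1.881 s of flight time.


drop = 0.5*g*t^2 = 0.5*9.81*1.881^2 = 17.3547 m ≈ 1735 cm

1735 cm


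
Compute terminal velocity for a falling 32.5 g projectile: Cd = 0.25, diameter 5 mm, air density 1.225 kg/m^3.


A = pi*(d/2)^2 = pi*(5/2000)^2 = 1.96350e-05 m^2
vt = sqrt(2mg/(Cd*rho*A)) = sqrt(2*0.0325*9.81/(0.25 * 1.225 * 1.96350e-05)) = 325.6 m/s

325.6 m/s


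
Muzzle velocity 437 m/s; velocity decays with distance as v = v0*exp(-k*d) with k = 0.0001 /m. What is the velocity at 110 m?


v = v0*exp(-k*d) = 437*exp(-0.0001*110) = 432.2 m/s

432.2 m/s


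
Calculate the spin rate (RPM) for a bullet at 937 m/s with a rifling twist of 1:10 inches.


twist_m = 10*0.0254 = 0.254 m
spin = v/twist = 937/0.254 = 3688.976 rev/s
RPM = spin*60 = 3688.976*60 ≈ 221339 RPM

221339 RPM


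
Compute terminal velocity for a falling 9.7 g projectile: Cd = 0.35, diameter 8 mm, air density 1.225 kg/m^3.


A = pi*(d/2)^2 = pi*(8/2000)^2 = 5.02655e-05 m^2
vt = sqrt(2mg/(Cd*rho*A)) = sqrt(2*0.0097*9.81/(0.35 * 1.225 * 5.02655e-05)) = 93.97 m/s

93.97 m/s


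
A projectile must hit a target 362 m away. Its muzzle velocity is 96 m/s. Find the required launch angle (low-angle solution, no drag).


sin(2*theta) = R*g/v0^2 = 362*9.81/96^2 = 0.385332, theta = arcsin(0.385332)/2 = 11.33°

11.33 degrees


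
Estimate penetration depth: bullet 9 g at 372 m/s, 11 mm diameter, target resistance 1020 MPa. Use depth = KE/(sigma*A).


A = pi*(d/2)^2 = pi*(11/2)^2 = 95.0332 mm^2
E = 0.5*m*v^2 = 0.5*0.009*372^2 = 622.728 J
depth = E/(sigma*A) = 622.728 J / (1020 MPa * 95.0332 mm^2) = 622.728/(1020 * 95.0332) m = 0.00642426 m ≈ 6.424 mm

6.424 mm


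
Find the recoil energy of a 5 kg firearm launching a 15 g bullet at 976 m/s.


v_r = m_p*v_p/m_gun = 0.015*976/5 = 2.928 m/s, E_r = 0.5*m_gun*v_r^2 = 0.5*5*2.928^2 = 21.43 J

21.43 J


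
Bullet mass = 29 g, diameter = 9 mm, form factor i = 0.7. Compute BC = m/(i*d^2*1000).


BC = m/(i*d^2*1000) = 29/(0.7 * 9^2 * 1000) = 0.0005115

0.0005115


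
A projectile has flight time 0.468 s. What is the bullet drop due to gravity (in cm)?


drop = 0.5*g*t^2 = 0.5*9.81*0.468^2 = 1.07431 m ≈ 107.4 cm

107.4 cm


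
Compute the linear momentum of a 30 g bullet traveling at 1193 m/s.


p = m*v = 0.03*1193 = 35.79 kg·m/s

35.79 kg·m/s


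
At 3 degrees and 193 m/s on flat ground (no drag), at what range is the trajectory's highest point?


R = v0^2*sin(2*theta)/g = 193^2*sin(2*3°)/9.81 = 396.899 m
apex_dist = R/2 = 396.899/2 = 198.4 m

198.4 m


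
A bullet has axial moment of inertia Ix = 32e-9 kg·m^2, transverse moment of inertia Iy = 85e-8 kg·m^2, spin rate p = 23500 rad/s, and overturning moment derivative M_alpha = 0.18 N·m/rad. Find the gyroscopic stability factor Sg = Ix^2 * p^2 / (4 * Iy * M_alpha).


Sg = Ix^2 * p^2 / (4 * Iy * M_alpha) = (32e-9)^2 * 23500^2 / (4 * 85e-8 * 0.18) = 0.924

0.924


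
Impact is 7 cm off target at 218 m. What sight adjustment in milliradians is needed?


1 mrad subtends 1 cm per 10 m of range, so adj = error_cm / (dist_m / 10) = 7 / (218/10) = 0.3211 mrad

0.3211 mrad


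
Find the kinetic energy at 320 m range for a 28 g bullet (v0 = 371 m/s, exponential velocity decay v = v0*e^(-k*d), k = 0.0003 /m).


v = v0*exp(-k*d) = 371*exp(-0.0003*320) = 337.04 m/s
E = 0.5*m*v^2 = 0.5*0.028*337.04^2 = 1590 J

1590 J


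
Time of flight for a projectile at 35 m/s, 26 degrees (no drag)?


T = 2*v0*sin(theta)/g = 2*35*sin(26°)/9.81 = 3.128 s

3.128 s


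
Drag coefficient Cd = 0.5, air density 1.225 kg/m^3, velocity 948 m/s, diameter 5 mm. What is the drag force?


A = pi*(d/2)^2 = pi*(5/2000)^2 = 1.96350e-05 m^2
Fd = 0.5*Cd*rho*A*v^2 = 0.5*0.5*1.225*1.96350e-05*948^2 = 5.404 N

5.404 N


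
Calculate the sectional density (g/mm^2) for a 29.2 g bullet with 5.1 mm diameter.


SD = m/d^2 = 29.2/5.1^2 = 1.123 g/mm^2

1.123 g/mm^2


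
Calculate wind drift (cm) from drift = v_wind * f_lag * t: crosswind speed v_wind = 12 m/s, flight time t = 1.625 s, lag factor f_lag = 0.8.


drift = v_wind * lag * t = 12 * 0.8 * 1.625 = 15.6 m ≈ 1560 cm

1560 cm


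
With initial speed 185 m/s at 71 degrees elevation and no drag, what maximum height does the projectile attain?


H = (v0*sin(theta))^2 / (2g) = (185*sin(71°))^2 / (2*9.81) = 1559 m

1559 m


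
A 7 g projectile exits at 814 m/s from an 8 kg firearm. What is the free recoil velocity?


v_recoil = m_p * v_p / m_gun = 0.007 * 814 / 8 = 0.7123 m/s

0.7123 m/s


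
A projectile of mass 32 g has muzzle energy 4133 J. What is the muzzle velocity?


v = sqrt(2*E/m) = sqrt(2*4133/0.032) = 508.2 m/s

508.2 m/s


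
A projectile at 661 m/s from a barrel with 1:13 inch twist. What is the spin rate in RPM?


twist_m = 13*0.0254 = 0.3302 m
spin = v/twist = 661/0.3302 = 2001.817 rev/s
RPM = spin*60 = 2001.817*60 ≈ 120109 RPM

120109 RPM


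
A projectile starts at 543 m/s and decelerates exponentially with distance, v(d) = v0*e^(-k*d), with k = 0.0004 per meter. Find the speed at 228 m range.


v = v0*exp(-k*d) = 543*exp(-0.0004*228) = 495.7 m/s

495.7 m/s


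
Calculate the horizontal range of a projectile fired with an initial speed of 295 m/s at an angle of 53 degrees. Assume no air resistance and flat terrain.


R = v0^2 * sin(2*theta) / g = 295^2 * sin(2*53°) / 9.81 = 8527 m

8527 m


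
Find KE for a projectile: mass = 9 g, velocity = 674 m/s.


E = 0.5*m*v^2 = 0.5*0.009*674^2 = 2044 J

2044 J


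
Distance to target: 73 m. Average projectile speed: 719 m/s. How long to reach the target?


t = d/v = 73/719 = 0.1015 s

0.1015 s


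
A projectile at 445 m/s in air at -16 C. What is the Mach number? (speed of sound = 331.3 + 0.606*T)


a = 331.3 + 0.606*(-16) = 321.604 m/s
M = v/a = 445/321.604 = 1.384

1.384


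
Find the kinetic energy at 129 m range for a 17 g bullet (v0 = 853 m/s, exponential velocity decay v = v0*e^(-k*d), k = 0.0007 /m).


v = v0*exp(-k*d) = 853*exp(-0.0007*129) = 779.349 m/s
E = 0.5*m*v^2 = 0.5*0.017*779.349^2 = 5163 J

5163 J


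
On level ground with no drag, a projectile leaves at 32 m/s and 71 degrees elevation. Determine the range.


R = v0^2 * sin(2*theta) / g = 32^2 * sin(2*71°) / 9.81 = 64.26 m

64.26 m


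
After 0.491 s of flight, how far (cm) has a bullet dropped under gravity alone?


drop = 0.5*g*t^2 = 0.5*9.81*0.491^2 = 1.1825 m ≈ 118.3 cm

118.3 cm


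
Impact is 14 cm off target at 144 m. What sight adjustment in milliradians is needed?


1 mrad subtends 1 cm per 10 m of range, so adj = error_cm / (dist_m / 10) = 14 / (144/10) = 0.9722 mrad

0.9722 mrad


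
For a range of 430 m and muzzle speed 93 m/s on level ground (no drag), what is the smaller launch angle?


sin(2*theta) = R*g/v0^2 = 430*9.81/93^2 = 0.487721, theta = arcsin(0.487721)/2 = 14.6°

14.6 degrees


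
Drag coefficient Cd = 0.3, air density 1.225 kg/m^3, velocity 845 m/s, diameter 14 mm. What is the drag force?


A = pi*(d/2)^2 = pi*(14/2000)^2 = 1.53938e-04 m^2
Fd = 0.5*Cd*rho*A*v^2 = 0.5*0.3*1.225*1.53938e-04*845^2 = 20.2 N

20.2 N


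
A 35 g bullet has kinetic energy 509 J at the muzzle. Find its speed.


v = sqrt(2*E/m) = sqrt(2*509/0.035) = 170.5 m/s

170.5 m/s


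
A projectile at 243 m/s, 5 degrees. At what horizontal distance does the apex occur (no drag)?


R = v0^2*sin(2*theta)/g = 243^2*sin(2*5°)/9.81 = 1045.23 m
apex_dist = R/2 = 1045.23/2 = 522.6 m

522.6 m


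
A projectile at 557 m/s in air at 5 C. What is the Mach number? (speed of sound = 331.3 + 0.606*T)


a = 331.3 + 0.606*(5) = 334.33 m/s
M = v/a = 557/334.33 = 1.666

1.666


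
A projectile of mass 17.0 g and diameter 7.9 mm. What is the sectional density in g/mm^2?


SD = m/d^2 = 17.0/7.9^2 = 0.2724 g/mm^2

0.2724 g/mm^2


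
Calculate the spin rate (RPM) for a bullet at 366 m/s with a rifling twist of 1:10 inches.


twist_m = 10*0.0254 = 0.254 m
spin = v/twist = 366/0.254 = 1440.945 rev/s
RPM = spin*60 = 1440.945*60 ≈ 86457 RPM

86457 RPM


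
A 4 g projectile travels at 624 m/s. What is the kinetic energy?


E = 0.5*m*v^2 = 0.5*0.004*624^2 = 778.8 J

778.8 J


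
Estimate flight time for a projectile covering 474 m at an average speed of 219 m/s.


t = d/v = 474/219 = 2.164 s

2.164 s


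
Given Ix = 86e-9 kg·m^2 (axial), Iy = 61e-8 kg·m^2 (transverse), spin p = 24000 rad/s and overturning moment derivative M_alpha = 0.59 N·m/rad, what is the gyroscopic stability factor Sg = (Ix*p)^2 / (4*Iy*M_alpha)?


Sg = Ix^2 * p^2 / (4 * Iy * M_alpha) = (86e-9)^2 * 24000^2 / (4 * 61e-8 * 0.59) = 2.959

2.959


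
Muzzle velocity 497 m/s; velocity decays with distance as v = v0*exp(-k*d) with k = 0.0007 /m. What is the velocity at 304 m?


v = v0*exp(-k*d) = 497*exp(-0.0007*304) = 401.7 m/s

401.7 m/s


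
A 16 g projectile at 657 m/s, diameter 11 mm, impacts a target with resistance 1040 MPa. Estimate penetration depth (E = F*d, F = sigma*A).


A = pi*(d/2)^2 = pi*(11/2)^2 = 95.0332 mm^2
E = 0.5*m*v^2 = 0.5*0.016*657^2 = 3453.19 J
depth = E/(sigma*A) = 3453.19 J / (1040 MPa * 95.0332 mm^2) = 3453.19/(1040 * 95.0332) m = 0.0349391 m ≈ 34.94 mm

34.94 mm


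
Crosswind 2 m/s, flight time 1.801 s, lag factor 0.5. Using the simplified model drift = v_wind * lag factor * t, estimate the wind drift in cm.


drift = v_wind * lag * t = 2 * 0.5 * 1.801 = 1.801 m ≈ 180.1 cm

180.1 cm


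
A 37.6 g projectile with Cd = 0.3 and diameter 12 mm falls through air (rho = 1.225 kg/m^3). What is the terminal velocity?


A = pi*(d/2)^2 = pi*(12/2000)^2 = 1.13097e-04 m^2
vt = sqrt(2mg/(Cd*rho*A)) = sqrt(2*0.0376*9.81/(0.3 * 1.225 * 1.13097e-04)) = 133.2 m/s

133.2 m/s


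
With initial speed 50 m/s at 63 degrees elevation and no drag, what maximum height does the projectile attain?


H = (v0*sin(theta))^2 / (2g) = (50*sin(63°))^2 / (2*9.81) = 101.2 m

101.2 m


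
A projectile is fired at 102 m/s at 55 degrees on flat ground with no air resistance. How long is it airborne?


T = 2*v0*sin(theta)/g = 2*102*sin(55°)/9.81 = 17.03 s

17.03 s


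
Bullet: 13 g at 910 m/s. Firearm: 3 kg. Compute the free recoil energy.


v_r = m_p*v_p/m_gun = 0.013*910/3 = 3.94333 m/s, E_r = 0.5*m_gun*v_r^2 = 0.5*3*3.94333^2 = 23.32 J

23.32 J


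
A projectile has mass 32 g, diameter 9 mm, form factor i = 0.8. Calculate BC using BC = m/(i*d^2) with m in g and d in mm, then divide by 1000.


BC = m/(i*d^2*1000) = 32/(0.8 * 9^2 * 1000) = 0.0004938

0.0004938


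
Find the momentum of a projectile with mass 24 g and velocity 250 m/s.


p = m*v = 0.024*250 = 6 kg·m/s

6 kg·m/s


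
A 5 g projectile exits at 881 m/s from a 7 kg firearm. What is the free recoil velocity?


v_recoil = m_p * v_p / m_gun = 0.005 * 881 / 7 = 0.6293 m/s

0.6293 m/s


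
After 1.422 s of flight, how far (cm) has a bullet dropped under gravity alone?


drop = 0.5*g*t^2 = 0.5*9.81*1.422^2 = 9.91832 m ≈ 991.8 cm

991.8 cm


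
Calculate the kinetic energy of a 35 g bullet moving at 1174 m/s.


E = 0.5*m*v^2 = 0.5*0.035*1174^2 = 24120 J

24120 J


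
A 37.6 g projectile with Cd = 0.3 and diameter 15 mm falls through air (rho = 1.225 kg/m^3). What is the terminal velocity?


A = pi*(d/2)^2 = pi*(15/2000)^2 = 1.76715e-04 m^2
vt = sqrt(2mg/(Cd*rho*A)) = sqrt(2*0.0376*9.81/(0.3 * 1.225 * 1.76715e-04)) = 106.6 m/s

106.6 m/s


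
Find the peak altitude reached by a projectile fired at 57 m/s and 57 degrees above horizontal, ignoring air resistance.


H = (v0*sin(theta))^2 / (2g) = (57*sin(57°))^2 / (2*9.81) = 116.5 m

116.5 m


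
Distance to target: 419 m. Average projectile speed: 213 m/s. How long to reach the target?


t = d/v = 419/213 = 1.967 s

1.967 s


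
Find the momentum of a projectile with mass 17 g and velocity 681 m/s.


p = m*v = 0.017*681 = 11.58 kg·m/s

11.58 kg·m/s


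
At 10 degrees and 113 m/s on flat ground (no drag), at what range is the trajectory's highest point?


R = v0^2*sin(2*theta)/g = 113^2*sin(2*10°)/9.81 = 445.184 m
apex_dist = R/2 = 445.184/2 = 222.6 m

222.6 m


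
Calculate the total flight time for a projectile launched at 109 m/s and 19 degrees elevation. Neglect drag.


T = 2*v0*sin(theta)/g = 2*109*sin(19°)/9.81 = 7.235 s

7.235 s


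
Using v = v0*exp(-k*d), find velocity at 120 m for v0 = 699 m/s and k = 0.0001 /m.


v = v0*exp(-k*d) = 699*exp(-0.0001*120) = 690.7 m/s

690.7 m/s


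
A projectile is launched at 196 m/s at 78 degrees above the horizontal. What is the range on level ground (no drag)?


R = v0^2 * sin(2*theta) / g = 196^2 * sin(2*78°) / 9.81 = 1593 m

1593 m


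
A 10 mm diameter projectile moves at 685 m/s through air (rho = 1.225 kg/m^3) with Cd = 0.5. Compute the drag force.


A = pi*(d/2)^2 = pi*(10/2000)^2 = 7.85398e-05 m^2
Fd = 0.5*Cd*rho*A*v^2 = 0.5*0.5*1.225*7.85398e-05*685^2 = 11.29 N

11.29 N


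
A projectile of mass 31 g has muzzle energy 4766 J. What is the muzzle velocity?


v = sqrt(2*E/m) = sqrt(2*4766/0.031) = 554.5 m/s

554.5 m/s


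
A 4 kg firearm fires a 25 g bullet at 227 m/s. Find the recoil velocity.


v_recoil = m_p * v_p / m_gun = 0.025 * 227 / 4 = 1.419 m/s

1.419 m/s


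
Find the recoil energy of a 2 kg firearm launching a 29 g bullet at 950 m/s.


v_r = m_p*v_p/m_gun = 0.029*950/2 = 13.775 m/s, E_r = 0.5*m_gun*v_r^2 = 0.5*2*13.775^2 = 189.8 J

189.8 J


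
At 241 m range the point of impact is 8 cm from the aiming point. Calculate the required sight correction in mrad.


1 mrad subtends 1 cm per 10 m of range, so adj = error_cm / (dist_m / 10) = 8 / (241/10) = 0.332 mrad

0.332 mrad


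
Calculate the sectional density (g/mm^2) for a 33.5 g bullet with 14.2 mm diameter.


SD = m/d^2 = 33.5/14.2^2 = 0.1661 g/mm^2

0.1661 g/mm^2


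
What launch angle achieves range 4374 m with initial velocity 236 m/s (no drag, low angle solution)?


sin(2*theta) = R*g/v0^2 = 4374*9.81/236^2 = 0.770413, theta = arcsin(0.770413)/2 = 25.2°

25.2 degrees


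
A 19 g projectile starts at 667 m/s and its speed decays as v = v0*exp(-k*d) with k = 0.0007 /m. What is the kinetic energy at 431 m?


v = v0*exp(-k*d) = 667*exp(-0.0007*431) = 493.286 m/s
E = 0.5*m*v^2 = 0.5*0.019*493.286^2 = 2312 J

2312 J


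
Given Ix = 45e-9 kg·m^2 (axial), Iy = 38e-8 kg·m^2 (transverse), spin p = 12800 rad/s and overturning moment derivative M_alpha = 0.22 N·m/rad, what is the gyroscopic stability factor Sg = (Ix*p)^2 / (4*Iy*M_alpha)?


Sg = Ix^2 * p^2 / (4 * Iy * M_alpha) = (45e-9)^2 * 12800^2 / (4 * 38e-8 * 0.22) = 0.9922

0.9922


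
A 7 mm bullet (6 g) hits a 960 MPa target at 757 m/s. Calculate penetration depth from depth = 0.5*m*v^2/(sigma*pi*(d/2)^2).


A = pi*(d/2)^2 = pi*(7/2)^2 = 38.4845 mm^2
E = 0.5*m*v^2 = 0.5*0.006*757^2 = 1719.15 J
depth = E/(sigma*A) = 1719.15 J / (960 MPa * 38.4845 mm^2) = 1719.15/(960 * 38.4845) m = 0.0465324 m ≈ 46.53 mm

46.53 mm
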